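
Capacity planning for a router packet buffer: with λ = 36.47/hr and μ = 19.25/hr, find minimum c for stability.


Stability requires cμ > λ ⇔ c > λ/μ.
λ/μ = 36.47/19.25 = 1.8945
Minimum integer c = ⌊1.8945⌋ + 1 = 2
Check: 2·19.25 = 38.50 > 36.47, while 1·19.25 = 19.25 ≤ 36.47

Final: 2 servers


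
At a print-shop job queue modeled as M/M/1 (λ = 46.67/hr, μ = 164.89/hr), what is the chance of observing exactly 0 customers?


ρ = 46.67/164.89 = 0.2830
P_n = (1−ρ)·ρ^n = (1 − 0.2830)·0.2830^0 = 0.7170·1.000000 = 0.716963

Final: 0.716963


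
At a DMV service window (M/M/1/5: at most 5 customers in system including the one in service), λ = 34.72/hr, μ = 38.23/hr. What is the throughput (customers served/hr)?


ρ = 0.9082; P_K = (1−ρ)ρ^5/(1−ρ^6) = 0.129250
λ_eff = λ(1 − P_K) = 34.72·(1 − 0.129250) = 34.72·0.870750 = 30.2324 /hr

Final: 30.2324 /hr


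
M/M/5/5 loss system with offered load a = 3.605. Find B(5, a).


B(c,a) = (a^c/c!) / Σ_{k=0}^{c} a^k/k!
a^5/5! = 5.073937
Σ terms (k=0..5): 1.00000 + 3.60500 + 6.49801 + 7.80845 + 7.03736 + 5.07394 = 31.022756
B = 5.073937/31.022756 = 0.163555

Final: 0.163555


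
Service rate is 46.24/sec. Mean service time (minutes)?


Mean service time = 1/μ = 1/46.24 second = 0.02163 second
In minutes: 0.02163 × 0.0166667 = 0.0003604 min

Final: 0.0003604 min


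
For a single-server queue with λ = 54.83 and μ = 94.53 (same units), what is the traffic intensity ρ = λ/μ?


ρ = λ/μ = 54.83/94.53 = 0.5800

Final: 0.5800


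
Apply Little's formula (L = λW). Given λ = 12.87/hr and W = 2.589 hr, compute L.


L = λW = 12.87·2.589 = 33.3204

Final: 33.3204


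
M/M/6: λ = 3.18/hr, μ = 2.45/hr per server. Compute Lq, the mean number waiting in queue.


a = λ/μ = 1.2980; ρ = a/6 = 0.2163
P₀ = 0.273061
Lq = P₀·a^c·ρ / (c!·(1−ρ)²) = 0.273061·4.78152·0.2163/(720·0.61414)
= 0.0006388

Final: 0.0006388


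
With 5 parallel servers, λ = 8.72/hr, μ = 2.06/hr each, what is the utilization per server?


ρ = λ/(cμ) = 8.72/(5·2.06) = 8.72/10.30 = 0.8466

Final: 0.8466


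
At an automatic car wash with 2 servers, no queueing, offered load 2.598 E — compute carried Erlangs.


B(2,2.598) = 0.483995 (Erlang-B)
Carried load = a(1 − B) = 2.598·(1 − 0.483995) = 2.598·0.516005 = 1.3406 E

Final: 1.3406 Erlangs


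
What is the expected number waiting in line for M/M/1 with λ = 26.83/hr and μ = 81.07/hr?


ρ = 26.83/81.07 = 0.3309
Lq = ρ²/(1−ρ) = 0.1095/0.6691 = 0.1637

Final: 0.1637


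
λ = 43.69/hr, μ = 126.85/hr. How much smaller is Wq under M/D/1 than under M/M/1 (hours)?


ρ = 43.69/126.85 = 0.3444
Wq(M/M/1) = ρ/(μ−λ) = 0.3444/83.16 = 0.004142 hr
Wq(M/D/1) = ρ/(2(μ−λ)) = 0.002071 hr
Savings = 0.004142 − 0.002071 = 0.002071 hr

Final: 0.002071 hr


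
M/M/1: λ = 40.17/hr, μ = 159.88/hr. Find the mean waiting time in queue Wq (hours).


ρ = 40.17/159.88 = 0.2513
Wq = ρ/(μ−λ) = 0.2513/(159.88 − 40.17) = 0.2513/119.71 = 0.002099 hr

Final: 0.002099 hr


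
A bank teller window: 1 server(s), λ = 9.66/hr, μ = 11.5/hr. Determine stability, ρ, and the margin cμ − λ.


Total capacity cμ = 1·11.5 = 11.50/hr
ρ = λ/(cμ) = 9.66/11.50 = 0.8400
Stable ⇔ ρ < 1: YES
Spare capacity = cμ − λ = 11.50 − 9.66 = 1.84/hr

Final: ρ = 0.8400; stable; margin = 1.84/hr


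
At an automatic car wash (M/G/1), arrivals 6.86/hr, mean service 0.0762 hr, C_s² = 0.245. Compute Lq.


ρ = λ·E[S] = 6.86·0.0762 = 0.5227
Lq = ρ²(1+C_s²)/(2(1−ρ)) = 0.2732·(1+0.245)/(2·0.4773)
= 0.2732·1.2450/0.9545 = 0.35640

Final: 0.35640


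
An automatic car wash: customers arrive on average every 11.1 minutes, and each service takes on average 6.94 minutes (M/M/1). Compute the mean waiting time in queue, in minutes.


λ = 60/11.1 = 5.4054 /hr
μ = 60/6.94 = 8.6455 /hr
ρ = λ/μ = 5.4054/8.6455 = 0.6252
Wq = ρ/(μ−λ) = 0.6252/(8.6455−5.4054) = 0.19296 hr
In minutes: 0.19296·60 = 11.578 min

Final: 11.578 min


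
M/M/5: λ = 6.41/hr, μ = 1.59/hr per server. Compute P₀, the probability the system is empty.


a = λ/μ = 6.41/1.59 = 4.0314; ρ = a/c = 0.8063
Σ_{k=0}^{4} a^k/k! (terms k=0..4) = 1.00000 + 4.03145 + 8.12628 + 10.92022 + 11.00607 = 35.08402
Tail: a^5/(5!(1−ρ)) = 1064.88945/(120·0.1937) = 45.81099
P₀ = 1/(35.08402 + 45.81099) = 1/80.89501 = 0.012362

Final: 0.012362


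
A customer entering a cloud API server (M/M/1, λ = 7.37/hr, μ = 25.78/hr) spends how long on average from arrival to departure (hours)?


W = 1/(μ−λ) = 1/(25.78 − 7.37) = 1/18.41 = 0.05432 hr

Final: 0.05432 hr


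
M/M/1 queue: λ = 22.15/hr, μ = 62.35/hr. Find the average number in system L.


ρ = λ/μ = 22.15/62.35 = 0.3553
L = ρ/(1−ρ) = 0.3553/(1 − 0.3553) = 0.3553/0.6447 = 0.5510

Final: 0.5510


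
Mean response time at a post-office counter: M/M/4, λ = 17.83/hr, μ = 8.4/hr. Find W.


a = 2.1226; ρ = 0.5307; P₀ = 0.114007
Lq = P₀·a^c·ρ/(c!(1−ρ)²) = 0.23229
Wq = Lq/λ = 0.23229/17.83 = 0.01303 hr
W = Wq + 1/μ = 0.01303 + 0.11905 = 0.13208 hr

Final: 0.13208 hr


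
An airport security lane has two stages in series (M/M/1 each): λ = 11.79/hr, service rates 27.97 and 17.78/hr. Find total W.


Each node sees arrival rate λ = 11.79/hr (tandem ⇒ throughput preserved).
W₁ = 1/(μ₁−λ) = 1/(27.97−11.79) = 0.06180 hr
W₂ = 1/(μ₂−λ) = 1/(17.78−11.79) = 0.16694 hr
W_total = W₁ + W₂ = 0.06180 + 0.16694 = 0.22875 hr

Final: 0.22875 hr


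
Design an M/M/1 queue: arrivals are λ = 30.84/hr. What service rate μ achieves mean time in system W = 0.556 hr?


W = 1/(μ−λ) ⇒ μ − λ = 1/W = 1/0.556 = 1.7986
μ = λ + 1/W = 30.84 + 1.7986 = 32.6386 per hr

Final: 32.6386 /hr


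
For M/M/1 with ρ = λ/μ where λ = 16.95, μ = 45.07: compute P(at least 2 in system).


ρ = 16.95/45.07 = 0.3761
P(N ≥ n) = ρ^n = 0.3761^2 = 0.141437

Final: 0.141437


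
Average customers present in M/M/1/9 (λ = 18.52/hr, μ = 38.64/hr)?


ρ = 18.52/38.64 = 0.4793
L = ρ[1 − (K+1)ρ^K + Kρ^(K+1)] / [(1−ρ)(1−ρ^(K+1))]
Numerator: 0.4793·(1 − 10·0.001335 + 9·0.0006398) = 0.475658
Denominator: (0.5207)·(0.999360) = 0.520371
L = 0.475658/0.520371 = 0.9141

Final: 0.9141


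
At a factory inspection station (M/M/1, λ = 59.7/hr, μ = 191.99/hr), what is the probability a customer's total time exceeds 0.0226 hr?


W ~ Exponential(μ−λ) for M/M/1.
μ − λ = 191.99 − 59.7 = 132.2900
P(W > t) = e^{−(μ−λ)t} = e^{−2.9898} = 0.050300

Final: 0.050300


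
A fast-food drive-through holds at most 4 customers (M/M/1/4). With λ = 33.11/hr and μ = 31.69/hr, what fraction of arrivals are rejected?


ρ = λ/μ = 33.11/31.69 = 1.0448
P_K = (1−ρ)ρ^K/(1−ρ^(K+1)) = (-0.04481·1.191647)/(1 − 1.245044)
= -0.053397/-0.245044 = 0.217906

Final: 0.217906


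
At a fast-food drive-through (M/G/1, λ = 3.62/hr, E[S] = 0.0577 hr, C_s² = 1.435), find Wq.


ρ = λ·E[S] = 3.62·0.0577 = 0.2089
E[S²] = E[S]²(1+C_s²) = 0.0577²·(1+1.435) = 0.008107
Wq = λ·E[S²]/(2(1−ρ)) = 3.62·0.008107/(2·0.7911) = 0.01855 hr

Final: 0.01855 hr


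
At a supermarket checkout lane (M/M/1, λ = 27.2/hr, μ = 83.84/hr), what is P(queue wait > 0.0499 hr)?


ρ = 27.2/83.84 = 0.3244
P(Wq > t) = ρ·e^{−(μ−λ)t} = 0.3244·e^{−2.8263}
= 0.3244·0.059229 = 0.019216

Final: 0.019216


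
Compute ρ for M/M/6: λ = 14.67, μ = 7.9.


ρ = λ/(cμ) = 14.67/(6·7.9) = 14.67/47.40 = 0.3095

Final: 0.3095


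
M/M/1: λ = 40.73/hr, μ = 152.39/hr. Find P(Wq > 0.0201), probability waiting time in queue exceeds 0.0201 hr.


ρ = 40.73/152.39 = 0.2673
P(Wq > t) = ρ·e^{−(μ−λ)t} = 0.2673·e^{−2.2444}
= 0.2673·0.105995 = 0.028330

Final: 0.028330


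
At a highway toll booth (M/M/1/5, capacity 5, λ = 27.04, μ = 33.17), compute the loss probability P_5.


ρ = λ/μ = 27.04/33.17 = 0.8152
P_K = (1−ρ)ρ^K/(1−ρ^(K+1)) = (0.1848·0.360003)/(1 − 0.293472)
= 0.066531/0.706528 = 0.094166

Final: 0.094166


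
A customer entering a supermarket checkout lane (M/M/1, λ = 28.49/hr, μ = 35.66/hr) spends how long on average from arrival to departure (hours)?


W = 1/(μ−λ) = 1/(35.66 − 28.49) = 1/7.17 = 0.1395 hr

Final: 0.1395 hr


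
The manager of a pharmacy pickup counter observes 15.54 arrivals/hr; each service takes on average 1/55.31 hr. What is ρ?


ρ = λ/μ = 15.54/55.31 = 0.2810

Final: 0.2810


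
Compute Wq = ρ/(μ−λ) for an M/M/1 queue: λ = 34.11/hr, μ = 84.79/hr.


ρ = 34.11/84.79 = 0.4023
Wq = ρ/(μ−λ) = 0.4023/(84.79 − 34.11) = 0.4023/50.68 = 0.007938 hr

Final: 0.007938 hr


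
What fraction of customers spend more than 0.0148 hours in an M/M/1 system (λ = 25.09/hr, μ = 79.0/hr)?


W ~ Exponential(μ−λ) for M/M/1.
μ − λ = 79.0 − 25.09 = 53.9100
P(W > t) = e^{−(μ−λ)t} = e^{−0.7979} = 0.450288

Final: 0.450288


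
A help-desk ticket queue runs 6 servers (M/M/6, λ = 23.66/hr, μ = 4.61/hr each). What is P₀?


a = λ/μ = 23.66/4.61 = 5.1323; ρ = a/c = 0.8554
Σ_{k=0}^{5} a^k/k! (terms k=0..5) = 1.00000 + 5.13232 + 13.17036 + 22.53150 + 28.90973 + 29.67480 = 100.41872
Tail: a^6/(6!(1−ρ)) = 18276.07322/(720·0.1446) = 175.52645
P₀ = 1/(100.41872 + 175.52645) = 1/275.94517 = 0.003624

Final: 0.003624


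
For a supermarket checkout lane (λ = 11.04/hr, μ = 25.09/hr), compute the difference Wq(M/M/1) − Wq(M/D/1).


ρ = 11.04/25.09 = 0.4400
Wq(M/M/1) = ρ/(μ−λ) = 0.4400/14.05 = 0.03132 hr
Wq(M/D/1) = ρ/(2(μ−λ)) = 0.01566 hr
Savings = 0.03132 − 0.01566 = 0.01566 hr

Final: 0.01566 hr


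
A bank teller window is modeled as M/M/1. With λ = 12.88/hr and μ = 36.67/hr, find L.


ρ = λ/μ = 12.88/36.67 = 0.3512
L = ρ/(1−ρ) = 0.3512/(1 − 0.3512) = 0.3512/0.6488 = 0.5414

Final: 0.5414


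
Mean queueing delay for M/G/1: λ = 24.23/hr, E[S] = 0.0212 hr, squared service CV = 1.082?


ρ = λ·E[S] = 24.23·0.0212 = 0.5137
E[S²] = E[S]²(1+C_s²) = 0.0212²·(1+1.082) = 0.0009357
Wq = λ·E[S²]/(2(1−ρ)) = 24.23·0.0009357/(2·0.4863) = 0.02331 hr

Final: 0.02331 hr


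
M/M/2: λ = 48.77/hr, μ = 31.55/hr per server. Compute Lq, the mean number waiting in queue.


a = λ/μ = 1.5458; ρ = a/2 = 0.7729
P₀ = 0.128095
Lq = P₀·a^c·ρ / (c!·(1−ρ)²) = 0.128095·2.38950·0.7729/(2·0.05157)
= 2.29350

Final: 2.29350


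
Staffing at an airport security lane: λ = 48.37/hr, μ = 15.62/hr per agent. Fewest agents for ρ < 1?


Stability requires cμ > λ ⇔ c > λ/μ.
λ/μ = 48.37/15.62 = 3.0967
Minimum integer c = ⌊3.0967⌋ + 1 = 4
Check: 4·15.62 = 62.48 > 48.37, while 3·15.62 = 46.86 ≤ 48.37

Final: 4 servers


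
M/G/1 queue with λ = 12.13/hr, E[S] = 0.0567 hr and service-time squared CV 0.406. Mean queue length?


ρ = λ·E[S] = 12.13·0.0567 = 0.6878
Lq = ρ²(1+C_s²)/(2(1−ρ)) = 0.4730·(1+0.406)/(2·0.3122)
= 0.4730·1.4060/0.6245 = 1.06505

Final: 1.06505


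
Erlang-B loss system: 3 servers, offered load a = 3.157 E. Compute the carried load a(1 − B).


B(3,3.157) = 0.364569 (Erlang-B)
Carried load = a(1 − B) = 3.157·(1 − 0.364569) = 3.157·0.635431 = 2.0061 E

Final: 2.0061 Erlangs


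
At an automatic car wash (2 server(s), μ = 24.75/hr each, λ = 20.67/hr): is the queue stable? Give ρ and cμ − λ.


Total capacity cμ = 2·24.75 = 49.50/hr
ρ = λ/(cμ) = 20.67/49.50 = 0.4176
Stable ⇔ ρ < 1: YES
Spare capacity = cμ − λ = 49.50 − 20.67 = 28.83/hr

Final: ρ = 0.4176; stable; margin = 28.83/hr


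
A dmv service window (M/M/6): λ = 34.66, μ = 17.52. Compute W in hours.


a = 1.9783; ρ = 0.3297; P₀ = 0.138111
Lq = P₀·a^c·ρ/(c!(1−ρ)²) = 0.008439
Wq = Lq/λ = 0.008439/34.66 = 0.0002435 hr
W = Wq + 1/μ = 0.0002435 + 0.05708 = 0.05732 hr

Final: 0.05732 hr


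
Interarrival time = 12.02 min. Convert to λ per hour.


λ = 1/(interarrival time) in consistent units.
1 hour = 60 min, so λ = 60/12.02 = 4.9917 per hour

Final: 4.9917 /hr


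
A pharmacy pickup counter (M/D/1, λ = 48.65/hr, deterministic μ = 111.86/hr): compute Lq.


ρ = 48.65/111.86 = 0.4349
M/D/1: Lq = ρ²/(2(1−ρ)) = 0.1892/(2·0.5651) = 0.16737

Final: 0.16737


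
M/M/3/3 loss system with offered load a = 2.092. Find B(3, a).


B(c,a) = (a^c/c!) / Σ_{k=0}^{c} a^k/k!
a^3/3! = 1.525927
Σ terms (k=0..3): 1.00000 + 2.09200 + 2.18823 + 1.52593 = 6.806159
B = 1.525927/6.806159 = 0.224198

Final: 0.224198


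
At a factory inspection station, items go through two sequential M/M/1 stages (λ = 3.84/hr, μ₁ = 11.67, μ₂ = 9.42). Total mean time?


Each node sees arrival rate λ = 3.84/hr (tandem ⇒ throughput preserved).
W₁ = 1/(μ₁−λ) = 1/(11.67−3.84) = 0.12771 hr
W₂ = 1/(μ₂−λ) = 1/(9.42−3.84) = 0.17921 hr
W_total = W₁ + W₂ = 0.12771 + 0.17921 = 0.30693 hr

Final: 0.30693 hr


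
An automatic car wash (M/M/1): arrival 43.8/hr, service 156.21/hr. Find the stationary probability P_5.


ρ = 43.8/156.21 = 0.2804
P_n = (1−ρ)·ρ^n = (1 − 0.2804)·0.2804^5 = 0.7196·0.001733 = 0.001247

Final: 0.001247


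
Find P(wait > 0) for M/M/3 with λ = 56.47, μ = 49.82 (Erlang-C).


a = λ/μ = 1.1335; ρ = a/3 = 0.3778
P₀ = 0.315859 (from M/M/c formula)
C(c,a) = [a^c/(c!(1−ρ))]·P₀ = [1.45627/(6·0.6222)]·0.315859
= 0.39010·0.315859 = 0.123218

Final: 0.123218


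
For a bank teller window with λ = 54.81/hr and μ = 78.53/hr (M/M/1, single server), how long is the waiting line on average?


ρ = 54.81/78.53 = 0.6979
Lq = ρ²/(1−ρ) = 0.4871/0.3021 = 1.6128

Final: 1.6128


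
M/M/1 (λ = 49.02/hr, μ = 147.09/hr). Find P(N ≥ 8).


ρ = 49.02/147.09 = 0.3333
P(N ≥ n) = ρ^n = 0.3333^8 = 0.0001522

Final: 0.0001522


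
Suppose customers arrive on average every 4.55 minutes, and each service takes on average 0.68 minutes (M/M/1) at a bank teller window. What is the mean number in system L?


λ = 60/4.55 = 13.1868 /hr
μ = 60/0.68 = 88.2353 /hr
ρ = λ/μ = 13.1868/88.2353 = 0.1495
L = ρ/(1−ρ) = 0.1495/0.8505 = 0.1757

Final: 0.1757


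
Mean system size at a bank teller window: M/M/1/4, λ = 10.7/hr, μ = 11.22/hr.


ρ = 10.7/11.22 = 0.9537
L = ρ[1 − (K+1)ρ^K + Kρ^(K+1)] / [(1−ρ)(1−ρ^(K+1))]
Numerator: 0.9537·(1 − 5·0.827111 + 4·0.788778) = 0.018650
Denominator: (0.04635)·(0.211222) = 0.009789
L = 0.018650/0.009789 = 1.9052

Final: 1.9052


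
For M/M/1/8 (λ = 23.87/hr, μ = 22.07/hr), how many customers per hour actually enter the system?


ρ = 1.0816; P_K = (1−ρ)ρ^8/(1−ρ^9) = 0.148969
λ_eff = λ(1 − P_K) = 23.87·(1 − 0.148969) = 23.87·0.851031 = 20.3141 /hr

Final: 20.3141 /hr


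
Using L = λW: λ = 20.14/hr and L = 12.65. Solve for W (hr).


W = L/λ = 12.65/20.14 = 0.6281 hr

Final: 0.6281 hr


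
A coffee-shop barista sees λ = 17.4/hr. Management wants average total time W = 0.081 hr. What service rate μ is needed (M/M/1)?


W = 1/(μ−λ) ⇒ μ − λ = 1/W = 1/0.081 = 12.3457
μ = λ + 1/W = 17.4 + 12.3457 = 29.7457 per hr

Final: 29.7457 /hr


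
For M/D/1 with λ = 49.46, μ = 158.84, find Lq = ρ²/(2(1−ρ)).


ρ = 49.46/158.84 = 0.3114
M/D/1: Lq = ρ²/(2(1−ρ)) = 0.09696/(2·0.6886) = 0.07040

Final: 0.07040


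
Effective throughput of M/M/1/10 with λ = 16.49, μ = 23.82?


ρ = 0.6923; P_K = (1−ρ)ρ^10/(1−ρ^11) = 0.007918
λ_eff = λ(1 − P_K) = 16.49·(1 − 0.007918) = 16.49·0.992082 = 16.3594 /hr

Final: 16.3594 /hr


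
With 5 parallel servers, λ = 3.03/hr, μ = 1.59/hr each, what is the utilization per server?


ρ = λ/(cμ) = 3.03/(5·1.59) = 3.03/7.95 = 0.3811

Final: 0.3811


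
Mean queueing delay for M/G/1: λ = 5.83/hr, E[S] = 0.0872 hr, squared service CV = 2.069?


ρ = λ·E[S] = 5.83·0.0872 = 0.5084
E[S²] = E[S]²(1+C_s²) = 0.0872²·(1+2.069) = 0.023336
Wq = λ·E[S²]/(2(1−ρ)) = 5.83·0.023336/(2·0.4916) = 0.13837 hr

Final: 0.13837 hr


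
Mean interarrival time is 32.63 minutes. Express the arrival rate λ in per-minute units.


λ = 1/(interarrival time) in consistent units.
1 minute = 1 min, so λ = 1/32.63 = 0.03065 per minute

Final: 0.03065 /min


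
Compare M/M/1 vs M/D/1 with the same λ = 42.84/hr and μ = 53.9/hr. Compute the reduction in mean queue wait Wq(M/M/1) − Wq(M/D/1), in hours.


ρ = 42.84/53.9 = 0.7948
Wq(M/M/1) = ρ/(μ−λ) = 0.7948/11.06 = 0.07186 hr
Wq(M/D/1) = ρ/(2(μ−λ)) = 0.03593 hr
Savings = 0.07186 − 0.03593 = 0.03593 hr

Final: 0.03593 hr


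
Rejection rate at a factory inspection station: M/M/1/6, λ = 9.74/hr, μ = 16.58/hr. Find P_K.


ρ = λ/μ = 9.74/16.58 = 0.5875
P_K = (1−ρ)ρ^K/(1−ρ^(K+1)) = (0.4125·0.041100)/(1 − 0.024145)
= 0.016956/0.975855 = 0.017375

Final: 0.017375


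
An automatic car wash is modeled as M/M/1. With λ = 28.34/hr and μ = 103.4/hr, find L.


ρ = λ/μ = 28.34/103.4 = 0.2741
L = ρ/(1−ρ) = 0.2741/(1 − 0.2741) = 0.2741/0.7259 = 0.3776

Final: 0.3776


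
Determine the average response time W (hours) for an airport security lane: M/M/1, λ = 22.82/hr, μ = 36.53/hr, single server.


W = 1/(μ−λ) = 1/(36.53 − 22.82) = 1/13.71 = 0.07294 hr

Final: 0.07294 hr


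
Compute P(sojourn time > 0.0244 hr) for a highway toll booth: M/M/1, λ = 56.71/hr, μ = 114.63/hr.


W ~ Exponential(μ−λ) for M/M/1.
μ − λ = 114.63 − 56.71 = 57.9200
P(W > t) = e^{−(μ−λ)t} = e^{−1.4132} = 0.243352

Final: 0.243352


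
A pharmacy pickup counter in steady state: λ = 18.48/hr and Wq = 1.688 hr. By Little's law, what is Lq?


Lq = λWq = 18.48·1.688 = 31.1942

Final: 31.1942


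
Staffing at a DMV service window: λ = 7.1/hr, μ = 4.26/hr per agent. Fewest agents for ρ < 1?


Stability requires cμ > λ ⇔ c > λ/μ.
λ/μ = 7.1/4.26 = 1.6667
Minimum integer c = ⌊1.6667⌋ + 1 = 2
Check: 2·4.26 = 8.52 > 7.1, while 1·4.26 = 4.26 ≤ 7.1

Final: 2 servers


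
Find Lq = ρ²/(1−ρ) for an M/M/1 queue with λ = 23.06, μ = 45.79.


ρ = 23.06/45.79 = 0.5036
Lq = ρ²/(1−ρ) = 0.2536/0.4964 = 0.5109

Final: 0.5109


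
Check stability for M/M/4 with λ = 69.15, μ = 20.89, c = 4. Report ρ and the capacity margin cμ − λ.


Total capacity cμ = 4·20.89 = 83.56/hr
ρ = λ/(cμ) = 69.15/83.56 = 0.8275
Stable ⇔ ρ < 1: YES
Spare capacity = cμ − λ = 83.56 − 69.15 = 14.41/hr

Final: ρ = 0.8275; stable; margin = 14.41/hr


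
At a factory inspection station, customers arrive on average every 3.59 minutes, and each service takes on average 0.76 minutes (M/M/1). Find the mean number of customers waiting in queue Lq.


λ = 60/3.59 = 16.7131 /hr
μ = 60/0.76 = 78.9474 /hr
ρ = λ/μ = 16.7131/78.9474 = 0.2117
Lq = ρ²/(1−ρ) = 0.04482/0.7883 = 0.05685

Final: 0.05685


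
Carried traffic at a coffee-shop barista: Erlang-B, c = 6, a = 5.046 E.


B(6,5.046) = 0.195303 (Erlang-B)
Carried load = a(1 − B) = 5.046·(1 − 0.195303) = 5.046·0.804697 = 4.0605 E

Final: 4.0605 Erlangs


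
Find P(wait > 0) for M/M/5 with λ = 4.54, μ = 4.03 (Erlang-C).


a = λ/μ = 1.1266; ρ = a/5 = 0.2253
P₀ = 0.324041 (from M/M/c formula)
C(c,a) = [a^c/(c!(1−ρ))]·P₀ = [1.81449/(120·0.7747)]·0.324041
= 0.01952·0.324041 = 0.006325

Final: 0.006325


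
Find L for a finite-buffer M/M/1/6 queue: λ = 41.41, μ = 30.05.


ρ = 41.41/30.05 = 1.3780
L = ρ[1 − (K+1)ρ^K + Kρ^(K+1)] / [(1−ρ)(1−ρ^(K+1))]
Numerator: 1.3780·(1 − 7·6.848012 + 6·9.436811) = 13.345986
Denominator: (-0.3780)·(-8.436811) = 3.189424
L = 13.345986/3.189424 = 4.1845

Final: 4.1845


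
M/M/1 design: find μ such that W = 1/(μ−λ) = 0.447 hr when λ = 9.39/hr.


W = 1/(μ−λ) ⇒ μ − λ = 1/W = 1/0.447 = 2.2371
μ = λ + 1/W = 9.39 + 2.2371 = 11.6271 per hr

Final: 11.6271 /hr


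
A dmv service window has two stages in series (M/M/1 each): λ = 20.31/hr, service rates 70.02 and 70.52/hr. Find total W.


Each node sees arrival rate λ = 20.31/hr (tandem ⇒ throughput preserved).
W₁ = 1/(μ₁−λ) = 1/(70.02−20.31) = 0.02012 hr
W₂ = 1/(μ₂−λ) = 1/(70.52−20.31) = 0.01992 hr
W_total = W₁ + W₂ = 0.02012 + 0.01992 = 0.04003 hr

Final: 0.04003 hr


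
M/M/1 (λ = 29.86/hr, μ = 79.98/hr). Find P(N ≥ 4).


ρ = 29.86/79.98 = 0.3733
P(N ≥ n) = ρ^n = 0.3733^4 = 0.019428

Final: 0.019428


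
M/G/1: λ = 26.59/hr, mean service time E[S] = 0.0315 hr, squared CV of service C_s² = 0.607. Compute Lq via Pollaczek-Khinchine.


ρ = λ·E[S] = 26.59·0.0315 = 0.8376
Lq = ρ²(1+C_s²)/(2(1−ρ)) = 0.7015·(1+0.607)/(2·0.1624)
= 0.7015·1.6070/0.3248 = 3.47070

Final: 3.47070


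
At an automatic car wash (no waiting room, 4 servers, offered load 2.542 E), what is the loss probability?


B(c,a) = (a^c/c!) / Σ_{k=0}^{c} a^k/k!
a^4/4! = 1.739766
Σ terms (k=0..4): 1.00000 + 2.54200 + 3.23088 + 2.73763 + 1.73977 = 11.250282
B = 1.739766/11.250282 = 0.154642

Final: 0.154642


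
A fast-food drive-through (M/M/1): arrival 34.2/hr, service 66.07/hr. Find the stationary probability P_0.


ρ = 34.2/66.07 = 0.5176
P_n = (1−ρ)·ρ^n = (1 − 0.5176)·0.5176^0 = 0.4824·1.000000 = 0.482367

Final: 0.482367


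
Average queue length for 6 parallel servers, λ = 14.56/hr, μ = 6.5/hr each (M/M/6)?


a = λ/μ = 2.2400; ρ = a/6 = 0.3733
P₀ = 0.106146
Lq = P₀·a^c·ρ / (c!·(1−ρ)²) = 0.106146·126.32465·0.3733/(720·0.39271)
= 0.01770

Final: 0.01770


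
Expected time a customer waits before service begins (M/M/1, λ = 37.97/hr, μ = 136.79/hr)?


ρ = 37.97/136.79 = 0.2776
Wq = ρ/(μ−λ) = 0.2776/(136.79 − 37.97) = 0.2776/98.82 = 0.002809 hr

Final: 0.002809 hr


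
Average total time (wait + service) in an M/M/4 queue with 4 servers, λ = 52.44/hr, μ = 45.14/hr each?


a = 1.1617; ρ = 0.2904; P₀ = 0.312034
Lq = P₀·a^c·ρ/(c!(1−ρ)²) = 0.01366
Wq = Lq/λ = 0.01366/52.44 = 0.0002605 hr
W = Wq + 1/μ = 0.0002605 + 0.02215 = 0.02241 hr

Final: 0.02241 hr


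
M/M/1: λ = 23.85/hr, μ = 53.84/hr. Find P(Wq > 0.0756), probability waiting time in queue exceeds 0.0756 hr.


ρ = 23.85/53.84 = 0.4430
P(Wq > t) = ρ·e^{−(μ−λ)t} = 0.4430·e^{−2.2672}
= 0.4430·0.103597 = 0.045891

Final: 0.045891


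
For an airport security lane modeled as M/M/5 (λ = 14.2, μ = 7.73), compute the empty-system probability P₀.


a = λ/μ = 14.2/7.73 = 1.8370; ρ = a/c = 0.3674
Σ_{k=0}^{4} a^k/k! (terms k=0..4) = 1.00000 + 1.83700 + 1.68728 + 1.03318 + 0.47449 = 6.03195
Tail: a^5/(5!(1−ρ)) = 20.91916/(120·0.6326) = 0.27557
P₀ = 1/(6.03195 + 0.27557) = 1/6.30752 = 0.158541

Final: 0.158541


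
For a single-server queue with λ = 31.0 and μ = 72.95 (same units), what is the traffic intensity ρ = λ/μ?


ρ = λ/μ = 31.0/72.95 = 0.4249

Final: 0.4249


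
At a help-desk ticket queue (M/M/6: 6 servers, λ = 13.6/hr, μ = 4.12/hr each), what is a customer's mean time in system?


a = 3.3010; ρ = 0.5502; P₀ = 0.035776
Lq = P₀·a^c·ρ/(c!(1−ρ)²) = 0.17478
Wq = Lq/λ = 0.17478/13.6 = 0.01285 hr
W = Wq + 1/μ = 0.01285 + 0.24272 = 0.25557 hr

Final: 0.25557 hr


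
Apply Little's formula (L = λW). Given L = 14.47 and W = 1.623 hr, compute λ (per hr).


λ = L/W = 14.47/1.623 = 8.9156 /hr

Final: 8.9156 /hr


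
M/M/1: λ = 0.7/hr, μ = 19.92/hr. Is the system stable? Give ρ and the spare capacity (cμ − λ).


Total capacity cμ = 1·19.92 = 19.92/hr
ρ = λ/(cμ) = 0.7/19.92 = 0.03514
Stable ⇔ ρ < 1: YES
Spare capacity = cμ − λ = 19.92 − 0.7 = 19.22/hr

Final: ρ = 0.03514; stable; margin = 19.22/hr


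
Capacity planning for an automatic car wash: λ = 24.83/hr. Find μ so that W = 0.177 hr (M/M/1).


W = 1/(μ−λ) ⇒ μ − λ = 1/W = 1/0.177 = 5.6497
μ = λ + 1/W = 24.83 + 5.6497 = 30.4797 per hr

Final: 30.4797 /hr


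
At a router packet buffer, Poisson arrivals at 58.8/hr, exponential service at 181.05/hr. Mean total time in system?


W = 1/(μ−λ) = 1/(181.05 − 58.8) = 1/122.25 = 0.008180 hr

Final: 0.008180 hr


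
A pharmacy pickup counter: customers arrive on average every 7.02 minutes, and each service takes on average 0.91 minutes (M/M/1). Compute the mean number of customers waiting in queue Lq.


λ = 60/7.02 = 8.5470 /hr
μ = 60/0.91 = 65.9341 /hr
ρ = λ/μ = 8.5470/65.9341 = 0.1296
Lq = ρ²/(1−ρ) = 0.01680/0.8704 = 0.01931

Final: 0.01931


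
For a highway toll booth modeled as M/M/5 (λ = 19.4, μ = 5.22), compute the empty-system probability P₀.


a = λ/μ = 19.4/5.22 = 3.7165; ρ = a/c = 0.7433
Σ_{k=0}^{4} a^k/k! (terms k=0..4) = 1.00000 + 3.71648 + 6.90609 + 8.55544 + 7.94902 = 28.12703
Tail: a^5/(5!(1−ρ)) = 709.01616/(120·0.2567) = 23.01657
P₀ = 1/(28.12703 + 23.01657) = 1/51.14360 = 0.019553

Final: 0.019553


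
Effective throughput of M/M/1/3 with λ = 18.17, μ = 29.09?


ρ = 0.6246; P_K = (1−ρ)ρ^3/(1−ρ^4) = 0.107901
λ_eff = λ(1 − P_K) = 18.17·(1 − 0.107901) = 18.17·0.892099 = 16.2094 /hr

Final: 16.2094 /hr


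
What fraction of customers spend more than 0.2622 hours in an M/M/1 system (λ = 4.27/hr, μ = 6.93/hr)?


W ~ Exponential(μ−λ) for M/M/1.
μ − λ = 6.93 − 4.27 = 2.6600
P(W > t) = e^{−(μ−λ)t} = e^{−0.6975} = 0.497852

Final: 0.497852


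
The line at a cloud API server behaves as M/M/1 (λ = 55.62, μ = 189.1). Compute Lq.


ρ = 55.62/189.1 = 0.2941
Lq = ρ²/(1−ρ) = 0.08651/0.7059 = 0.1226

Final: 0.1226


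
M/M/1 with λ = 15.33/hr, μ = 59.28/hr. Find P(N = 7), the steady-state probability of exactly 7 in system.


ρ = 15.33/59.28 = 0.2586
P_n = (1−ρ)·ρ^n = (1 − 0.2586)·0.2586^7 = 0.7414·0.00007735 = 0.00005734

Final: 0.00005734


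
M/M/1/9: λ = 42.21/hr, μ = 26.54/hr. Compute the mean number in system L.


ρ = 42.21/26.54 = 1.5904
L = ρ[1 − (K+1)ρ^K + Kρ^(K+1)] / [(1−ρ)(1−ρ^(K+1))]
Numerator: 1.5904·(1 − 10·65.107333 + 9·103.548625) = 448.285308
Denominator: (-0.5904)·(-102.548625) = 60.547738
L = 448.285308/60.547738 = 7.4038

Final: 7.4038


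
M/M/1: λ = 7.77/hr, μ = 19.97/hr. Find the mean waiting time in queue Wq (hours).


ρ = 7.77/19.97 = 0.3891
Wq = ρ/(μ−λ) = 0.3891/(19.97 − 7.77) = 0.3891/12.20 = 0.03189 hr

Final: 0.03189 hr


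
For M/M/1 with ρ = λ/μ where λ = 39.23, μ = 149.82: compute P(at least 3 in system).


ρ = 39.23/149.82 = 0.2618
P(N ≥ n) = ρ^n = 0.2618^3 = 0.017953

Final: 0.017953


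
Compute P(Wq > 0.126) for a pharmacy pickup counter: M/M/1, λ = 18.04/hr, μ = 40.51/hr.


ρ = 18.04/40.51 = 0.4453
P(Wq > t) = ρ·e^{−(μ−λ)t} = 0.4453·e^{−2.8312}
= 0.4453·0.058941 = 0.026248

Final: 0.026248


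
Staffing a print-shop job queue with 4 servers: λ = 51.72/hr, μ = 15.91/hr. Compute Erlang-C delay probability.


a = λ/μ = 3.2508; ρ = a/4 = 0.8127
P₀ = 0.024936 (from M/M/c formula)
C(c,a) = [a^c/(c!(1−ρ))]·P₀ = [111.67433/(24·0.1873)]·0.024936
= 24.84254·0.024936 = 0.619474

Final: 0.619474


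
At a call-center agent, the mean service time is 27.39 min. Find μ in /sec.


μ = 1/(service time) in consistent units.
1 second = 0.0166667 min, so μ = 0.0166667/27.39 = 0.0006085 per second

Final: 0.0006085 /sec


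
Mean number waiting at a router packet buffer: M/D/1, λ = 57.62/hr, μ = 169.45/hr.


ρ = 57.62/169.45 = 0.3400
M/D/1: Lq = ρ²/(2(1−ρ)) = 0.1156/(2·0.6600) = 0.08760

Final: 0.08760


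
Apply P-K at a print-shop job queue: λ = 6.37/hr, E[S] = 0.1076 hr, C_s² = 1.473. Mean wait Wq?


ρ = λ·E[S] = 6.37·0.1076 = 0.6854
E[S²] = E[S]²(1+C_s²) = 0.1076²·(1+1.473) = 0.028632
Wq = λ·E[S²]/(2(1−ρ)) = 6.37·0.028632/(2·0.3146) = 0.28988 hr

Final: 0.28988 hr


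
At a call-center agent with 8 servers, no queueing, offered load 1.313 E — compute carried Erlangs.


B(8,1.313) = 0.00005893 (Erlang-B)
Carried load = a(1 − B) = 1.313·(1 − 0.00005893) = 1.313·0.999941 = 1.3129 E

Final: 1.3129 Erlangs


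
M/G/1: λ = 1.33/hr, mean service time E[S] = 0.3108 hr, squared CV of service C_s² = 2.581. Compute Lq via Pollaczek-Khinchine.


ρ = λ·E[S] = 1.33·0.3108 = 0.4134
Lq = ρ²(1+C_s²)/(2(1−ρ)) = 0.1709·(1+2.581)/(2·0.5866)
= 0.1709·3.5810/1.1733 = 0.52152

Final: 0.52152


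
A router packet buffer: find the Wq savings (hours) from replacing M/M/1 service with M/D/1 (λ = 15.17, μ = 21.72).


ρ = 15.17/21.72 = 0.6984
Wq(M/M/1) = ρ/(μ−λ) = 0.6984/6.55 = 0.10663 hr
Wq(M/D/1) = ρ/(2(μ−λ)) = 0.05332 hr
Savings = 0.10663 − 0.05332 = 0.05332 hr

Final: 0.05332 hr


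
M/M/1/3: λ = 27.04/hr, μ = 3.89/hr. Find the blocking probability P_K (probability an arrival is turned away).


ρ = λ/μ = 27.04/3.89 = 6.9512
P_K = (1−ρ)ρ^K/(1−ρ^(K+1)) = (-5.9512·335.870034)/(1 − 2334.685273)
= -1998.815239/-2333.685273 = 0.856506

Final: 0.856506


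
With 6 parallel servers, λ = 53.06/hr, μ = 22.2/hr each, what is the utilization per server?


ρ = λ/(cμ) = 53.06/(6·22.2) = 53.06/133.20 = 0.3983

Final: 0.3983


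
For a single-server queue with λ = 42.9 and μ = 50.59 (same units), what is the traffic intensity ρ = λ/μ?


ρ = λ/μ = 42.9/50.59 = 0.8480

Final: 0.8480


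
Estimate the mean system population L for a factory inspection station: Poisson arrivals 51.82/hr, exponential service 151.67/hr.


ρ = λ/μ = 51.82/151.67 = 0.3417
L = ρ/(1−ρ) = 0.3417/(1 − 0.3417) = 0.3417/0.6583 = 0.5190

Final: 0.5190


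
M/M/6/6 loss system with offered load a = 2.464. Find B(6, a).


B(c,a) = (a^c/c!) / Σ_{k=0}^{c} a^k/k!
a^6/6! = 0.310822
Σ terms (k=0..6): 1.00000 + 2.46400 + 3.03565 + 2.49328 + 1.53586 + 0.75687 + 0.31082 = 11.596480
B = 0.310822/11.596480 = 0.026803

Final: 0.026803


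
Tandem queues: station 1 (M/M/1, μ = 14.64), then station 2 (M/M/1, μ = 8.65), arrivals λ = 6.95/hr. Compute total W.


Each node sees arrival rate λ = 6.95/hr (tandem ⇒ throughput preserved).
W₁ = 1/(μ₁−λ) = 1/(14.64−6.95) = 0.13004 hr
W₂ = 1/(μ₂−λ) = 1/(8.65−6.95) = 0.58824 hr
W_total = W₁ + W₂ = 0.13004 + 0.58824 = 0.71827 hr

Final: 0.71827 hr


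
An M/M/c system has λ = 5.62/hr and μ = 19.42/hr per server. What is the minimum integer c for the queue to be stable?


Stability requires cμ > λ ⇔ c > λ/μ.
λ/μ = 5.62/19.42 = 0.2894
Minimum integer c = ⌊0.2894⌋ + 1 = 1
Check: 1·19.42 = 19.42 > 5.62, while 0·19.42 = 0.00 ≤ 5.62

Final: 1 servers


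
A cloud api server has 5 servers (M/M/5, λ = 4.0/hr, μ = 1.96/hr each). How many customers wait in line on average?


a = λ/μ = 2.0408; ρ = a/5 = 0.4082
P₀ = 0.128847
Lq = P₀·a^c·ρ / (c!·(1−ρ)²) = 0.128847·35.40133·0.4082/(120·0.35027)
= 0.04429

Final: 0.04429


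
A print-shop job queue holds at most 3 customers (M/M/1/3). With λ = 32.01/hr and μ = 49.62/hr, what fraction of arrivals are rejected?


ρ = λ/μ = 32.01/49.62 = 0.6451
P_K = (1−ρ)ρ^K/(1−ρ^(K+1)) = (0.3549·0.268464)/(1 − 0.173187)
= 0.095277/0.826813 = 0.115234

Final: 0.115234


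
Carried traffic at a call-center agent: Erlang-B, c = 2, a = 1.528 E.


B(2,1.528) = 0.315905 (Erlang-B)
Carried load = a(1 − B) = 1.528·(1 − 0.315905) = 1.528·0.684095 = 1.0453 E

Final: 1.0453 Erlangs


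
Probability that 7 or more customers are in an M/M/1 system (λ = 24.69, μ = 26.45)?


ρ = 24.69/26.45 = 0.9335
P(N ≥ n) = ρ^n = 0.9335^7 = 0.617544

Final: 0.617544


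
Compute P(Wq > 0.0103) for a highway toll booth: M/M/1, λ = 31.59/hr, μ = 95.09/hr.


ρ = 31.59/95.09 = 0.3322
P(Wq > t) = ρ·e^{−(μ−λ)t} = 0.3322·e^{−0.6541}
= 0.3322·0.519936 = 0.172729

Final: 0.172729


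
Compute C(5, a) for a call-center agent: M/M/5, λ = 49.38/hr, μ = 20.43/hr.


a = λ/μ = 2.4170; ρ = a/5 = 0.4834
P₀ = 0.087380 (from M/M/c formula)
C(c,a) = [a^c/(c!(1−ρ))]·P₀ = [82.49233/(120·0.5166)]·0.087380
= 1.33071·0.087380 = 0.116278

Final: 0.116278


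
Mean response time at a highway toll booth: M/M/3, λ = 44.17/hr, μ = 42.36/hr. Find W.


a = 1.0427; ρ = 0.3476; P₀ = 0.347706
Lq = P₀·a^c·ρ/(c!(1−ρ)²) = 0.05365
Wq = Lq/λ = 0.05365/44.17 = 0.001215 hr
W = Wq + 1/μ = 0.001215 + 0.02361 = 0.02482 hr

Final: 0.02482 hr


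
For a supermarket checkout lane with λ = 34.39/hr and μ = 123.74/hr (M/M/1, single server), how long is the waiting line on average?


ρ = 34.39/123.74 = 0.2779
Lq = ρ²/(1−ρ) = 0.07724/0.7221 = 0.1070

Final: 0.1070


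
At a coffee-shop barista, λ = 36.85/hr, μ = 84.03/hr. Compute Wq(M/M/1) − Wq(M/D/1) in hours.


ρ = 36.85/84.03 = 0.4385
Wq(M/M/1) = ρ/(μ−λ) = 0.4385/47.18 = 0.009295 hr
Wq(M/D/1) = ρ/(2(μ−λ)) = 0.004647 hr
Savings = 0.009295 − 0.004647 = 0.004647 hr

Final: 0.004647 hr


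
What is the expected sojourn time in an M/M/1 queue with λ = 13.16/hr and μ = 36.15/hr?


W = 1/(μ−λ) = 1/(36.15 − 13.16) = 1/22.99 = 0.04350 hr

Final: 0.04350 hr


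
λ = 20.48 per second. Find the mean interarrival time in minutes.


Mean interarrival time = 1/λ = 1/20.48 second = 0.04883 second
In minutes: 0.04883 × 0.0166667 = 0.0008138 min

Final: 0.0008138 min


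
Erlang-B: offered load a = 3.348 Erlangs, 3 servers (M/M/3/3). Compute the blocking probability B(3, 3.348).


B(c,a) = (a^c/c!) / Σ_{k=0}^{c} a^k/k!
a^3/3! = 6.254680
Σ terms (k=0..3): 1.00000 + 3.34800 + 5.60455 + 6.25468 = 16.207232
B = 6.254680/16.207232 = 0.385919

Final: 0.385919


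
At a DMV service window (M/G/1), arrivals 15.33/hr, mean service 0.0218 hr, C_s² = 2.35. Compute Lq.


ρ = λ·E[S] = 15.33·0.0218 = 0.3342
Lq = ρ²(1+C_s²)/(2(1−ρ)) = 0.1117·(1+2.35)/(2·0.6658)
= 0.1117·3.3500/1.3316 = 0.28097

Final: 0.28097


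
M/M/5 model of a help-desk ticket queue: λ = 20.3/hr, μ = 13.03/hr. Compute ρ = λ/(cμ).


ρ = λ/(cμ) = 20.3/(5·13.03) = 20.3/65.15 = 0.3116

Final: 0.3116


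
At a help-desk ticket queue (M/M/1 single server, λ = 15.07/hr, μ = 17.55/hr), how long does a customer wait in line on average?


ρ = 15.07/17.55 = 0.8587
Wq = ρ/(μ−λ) = 0.8587/(17.55 − 15.07) = 0.8587/2.48 = 0.3462 hr

Final: 0.3462 hr


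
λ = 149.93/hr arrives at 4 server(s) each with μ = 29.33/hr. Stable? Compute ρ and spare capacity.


Total capacity cμ = 4·29.33 = 117.32/hr
ρ = λ/(cμ) = 149.93/117.32 = 1.2780
Stable ⇔ ρ < 1: NO
Spare capacity = cμ − λ = 117.32 − 149.93 = -32.61/hr

Final: ρ = 1.2780; unstable; margin = -32.61/hr


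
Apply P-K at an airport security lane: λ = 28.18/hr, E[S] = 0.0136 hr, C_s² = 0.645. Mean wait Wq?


ρ = λ·E[S] = 28.18·0.0136 = 0.3832
E[S²] = E[S]²(1+C_s²) = 0.0136²·(1+0.645) = 0.0003043
Wq = λ·E[S²]/(2(1−ρ)) = 28.18·0.0003043/(2·0.6168) = 0.006951 hr

Final: 0.006951 hr


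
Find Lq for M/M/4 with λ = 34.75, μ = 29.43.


a = λ/μ = 1.1808; ρ = a/4 = 0.2952
P₀ = 0.306076
Lq = P₀·a^c·ρ / (c!·(1−ρ)²) = 0.306076·1.94383·0.2952/(24·0.49675)
= 0.01473

Final: 0.01473


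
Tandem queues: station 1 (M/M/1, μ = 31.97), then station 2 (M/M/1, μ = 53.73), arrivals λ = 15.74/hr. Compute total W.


Each node sees arrival rate λ = 15.74/hr (tandem ⇒ throughput preserved).
W₁ = 1/(μ₁−λ) = 1/(31.97−15.74) = 0.06161 hr
W₂ = 1/(μ₂−λ) = 1/(53.73−15.74) = 0.02632 hr
W_total = W₁ + W₂ = 0.06161 + 0.02632 = 0.08794 hr

Final: 0.08794 hr


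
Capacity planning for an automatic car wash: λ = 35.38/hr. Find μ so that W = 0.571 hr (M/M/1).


W = 1/(μ−λ) ⇒ μ − λ = 1/W = 1/0.571 = 1.7513
μ = λ + 1/W = 35.38 + 1.7513 = 37.1313 per hr

Final: 37.1313 /hr


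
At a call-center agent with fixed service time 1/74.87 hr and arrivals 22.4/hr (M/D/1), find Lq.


ρ = 22.4/74.87 = 0.2992
M/D/1: Lq = ρ²/(2(1−ρ)) = 0.08951/(2·0.7008) = 0.06386

Final: 0.06386


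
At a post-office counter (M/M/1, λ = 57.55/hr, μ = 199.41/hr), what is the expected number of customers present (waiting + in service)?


ρ = λ/μ = 57.55/199.41 = 0.2886
L = ρ/(1−ρ) = 0.2886/(1 − 0.2886) = 0.2886/0.7114 = 0.4057

Final: 0.4057


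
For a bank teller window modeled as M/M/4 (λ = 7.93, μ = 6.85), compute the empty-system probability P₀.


a = λ/μ = 7.93/6.85 = 1.1577; ρ = a/c = 0.2894
Σ_{k=0}^{3} a^k/k! (terms k=0..3) = 1.00000 + 1.15766 + 0.67009 + 0.25858 = 3.08634
Tail: a^4/(4!(1−ρ)) = 1.79610/(24·0.7106) = 0.10532
P₀ = 1/(3.08634 + 0.10532) = 1/3.19166 = 0.313317

Final: 0.313317


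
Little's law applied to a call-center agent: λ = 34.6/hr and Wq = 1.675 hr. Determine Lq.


Lq = λWq = 34.6·1.675 = 57.9550

Final: 57.9550


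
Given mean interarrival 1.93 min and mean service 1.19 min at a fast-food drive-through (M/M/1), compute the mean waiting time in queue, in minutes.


λ = 60/1.93 = 31.0881 /hr
μ = 60/1.19 = 50.4202 /hr
ρ = λ/μ = 31.0881/50.4202 = 0.6166
Wq = ρ/(μ−λ) = 0.6166/(50.4202−31.0881) = 0.03189 hr
In minutes: 0.03189·60 = 1.914 min

Final: 1.914 min


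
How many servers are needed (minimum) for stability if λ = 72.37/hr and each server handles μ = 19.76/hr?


Stability requires cμ > λ ⇔ c > λ/μ.
λ/μ = 72.37/19.76 = 3.6624
Minimum integer c = ⌊3.6624⌋ + 1 = 4
Check: 4·19.76 = 79.04 > 72.37, while 3·19.76 = 59.28 ≤ 72.37

Final: 4 servers


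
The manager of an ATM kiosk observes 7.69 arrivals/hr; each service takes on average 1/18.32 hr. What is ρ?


ρ = λ/μ = 7.69/18.32 = 0.4198

Final: 0.4198


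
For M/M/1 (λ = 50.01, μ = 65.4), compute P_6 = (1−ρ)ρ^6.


ρ = 50.01/65.4 = 0.7647
P_n = (1−ρ)·ρ^n = (1 − 0.7647)·0.7647^6 = 0.2353·0.199928 = 0.047047

Final: 0.047047


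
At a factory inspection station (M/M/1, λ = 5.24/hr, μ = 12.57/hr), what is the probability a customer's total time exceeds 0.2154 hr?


W ~ Exponential(μ−λ) for M/M/1.
μ − λ = 12.57 − 5.24 = 7.3300
P(W > t) = e^{−(μ−λ)t} = e^{−1.5789} = 0.206206

Final: 0.206206


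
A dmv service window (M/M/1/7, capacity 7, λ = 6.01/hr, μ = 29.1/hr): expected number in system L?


ρ = 6.01/29.1 = 0.2065
L = ρ[1 − (K+1)ρ^K + Kρ^(K+1)] / [(1−ρ)(1−ρ^(K+1))]
Numerator: 0.2065·(1 − 8·0.00001603 + 7·0.000003310) = 0.206508
Denominator: (0.7935)·(0.999997) = 0.793468
L = 0.206508/0.793468 = 0.2603

Final: 0.2603


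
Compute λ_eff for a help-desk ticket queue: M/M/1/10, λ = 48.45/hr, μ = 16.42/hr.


ρ = 2.9507; P_K = (1−ρ)ρ^10/(1−ρ^11) = 0.661098
λ_eff = λ(1 − P_K) = 48.45·(1 − 0.661098) = 48.45·0.338902 = 16.4198 /hr

Final: 16.4198 /hr


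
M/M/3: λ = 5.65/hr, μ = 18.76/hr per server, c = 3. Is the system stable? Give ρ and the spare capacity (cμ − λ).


Total capacity cμ = 3·18.76 = 56.28/hr
ρ = λ/(cμ) = 5.65/56.28 = 0.1004
Stable ⇔ ρ < 1: YES
Spare capacity = cμ − λ = 56.28 − 5.65 = 50.63/hr

Final: ρ = 0.1004; stable; margin = 50.63/hr


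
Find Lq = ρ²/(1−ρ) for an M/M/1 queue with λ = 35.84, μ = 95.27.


ρ = 35.84/95.27 = 0.3762
Lq = ρ²/(1−ρ) = 0.1415/0.6238 = 0.2269

Final: 0.2269


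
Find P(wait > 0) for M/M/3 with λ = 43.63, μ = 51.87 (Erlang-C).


a = λ/μ = 0.8411; ρ = a/3 = 0.2804
P₀ = 0.428682 (from M/M/c formula)
C(c,a) = [a^c/(c!(1−ρ))]·P₀ = [0.59512/(6·0.7196)]·0.428682
= 0.13783·0.428682 = 0.059086

Final: 0.059086


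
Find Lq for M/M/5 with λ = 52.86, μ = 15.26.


a = λ/μ = 3.4640; ρ = a/5 = 0.6928
P₀ = 0.027087
Lq = P₀·a^c·ρ / (c!·(1−ρ)²) = 0.027087·498.72728·0.6928/(120·0.09438)
= 0.82637

Final: 0.82637
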